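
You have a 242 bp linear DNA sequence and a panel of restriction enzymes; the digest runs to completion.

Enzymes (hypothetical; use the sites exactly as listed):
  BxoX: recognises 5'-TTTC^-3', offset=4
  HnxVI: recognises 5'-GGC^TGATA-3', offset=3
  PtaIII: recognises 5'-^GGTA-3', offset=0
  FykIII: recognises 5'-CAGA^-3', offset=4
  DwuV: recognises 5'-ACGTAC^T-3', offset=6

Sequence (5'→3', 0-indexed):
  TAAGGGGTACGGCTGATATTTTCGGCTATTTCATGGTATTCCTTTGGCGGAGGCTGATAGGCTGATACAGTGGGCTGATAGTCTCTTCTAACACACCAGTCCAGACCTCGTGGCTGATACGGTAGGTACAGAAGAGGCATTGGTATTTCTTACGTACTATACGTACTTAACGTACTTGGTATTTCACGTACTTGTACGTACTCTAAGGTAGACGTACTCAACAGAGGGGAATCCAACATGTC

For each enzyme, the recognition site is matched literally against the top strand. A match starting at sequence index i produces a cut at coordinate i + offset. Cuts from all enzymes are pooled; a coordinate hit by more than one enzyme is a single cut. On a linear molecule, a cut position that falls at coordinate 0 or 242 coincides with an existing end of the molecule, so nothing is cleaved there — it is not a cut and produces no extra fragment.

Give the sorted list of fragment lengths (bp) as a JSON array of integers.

Site scan:
  BxoX (TTTC, off=4): starts [19, 28, 145, 181] → cuts [23, 32, 149, 185]
  HnxVI (GGCTGATA, off=3): starts [10, 51, 59, 72, 111] → cuts [13, 54, 62, 75, 114]
  PtaIII (GGTA, off=0): starts [5, 34, 120, 124, 141, 177, 206] → cuts [5, 34, 120, 124, 141, 177, 206]
  FykIII (CAGA, off=4): starts [101, 128, 221] → cuts [105, 132, 225]
  DwuV (ACGTACT, off=6): starts [151, 160, 169, 185, 195, 211] → cuts [157, 166, 175, 191, 201, 217]

Pooled cuts: [5, 13, 23, 32, 34, 54, 62, 75, 105, 114, 120, 124, 132, 141, 149, 157, 166, 175, 177, 185, 191, 201, 206, 217, 225]

Fragment lengths:
  [0,5): 5 bp
  [5,13): 8 bp
  [13,23): 10 bp
  [23,32): 9 bp
  [32,34): 2 bp
  [34,54): 20 bp
  [54,62): 8 bp
  [62,75): 13 bp
  [75,105): 30 bp
  [105,114): 9 bp
  [114,120): 6 bp
  [120,124): 4 bp
  [124,132): 8 bp
  [132,141): 9 bp
  [141,149): 8 bp
  [149,157): 8 bp
  [157,166): 9 bp
  [166,175): 9 bp
  [175,177): 2 bp
  [177,185): 8 bp
  [185,191): 6 bp
  [191,201): 10 bp
  [201,206): 5 bp
  [206,217): 11 bp
  [217,225): 8 bp
  [225,242): 17 bp

[2,2,4,5,5,6,6,8,8,8,8,8,8,8,9,9,9,9,9,10,10,11,13,17,20,30]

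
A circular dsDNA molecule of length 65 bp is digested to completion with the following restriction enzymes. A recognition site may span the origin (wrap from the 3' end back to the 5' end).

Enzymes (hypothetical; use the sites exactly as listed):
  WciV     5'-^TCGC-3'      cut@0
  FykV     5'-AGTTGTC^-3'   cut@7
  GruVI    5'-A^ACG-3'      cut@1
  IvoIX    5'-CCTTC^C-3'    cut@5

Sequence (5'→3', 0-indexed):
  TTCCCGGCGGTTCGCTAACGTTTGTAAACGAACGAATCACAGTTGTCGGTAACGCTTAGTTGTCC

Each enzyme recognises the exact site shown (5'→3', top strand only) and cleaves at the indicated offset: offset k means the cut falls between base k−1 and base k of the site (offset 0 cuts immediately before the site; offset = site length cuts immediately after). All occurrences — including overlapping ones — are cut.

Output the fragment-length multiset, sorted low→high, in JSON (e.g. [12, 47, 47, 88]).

[4,4,4,6,8,10,13,16]

Site scan:
  WciV TCGC/0: at [11] ⇒ [11]
  FykV AGTTGTC/7: at [40, 57] ⇒ [47, 64]
  GruVI AACG/1: at [16, 26, 30, 50] ⇒ [17, 27, 31, 51]
  IvoIX CCTTCC/5: at [63] ⇒ [3]

All cut coordinates (distinct, sorted): [3, 11, 17, 27, 31, 47, 51, 64]

Fragments:
  3→11: 8 bp
  11→17: 6 bp
  17→27: 10 bp
  27→31: 4 bp
  31→47: 16 bp
  47→51: 4 bp
  51→64: 13 bp
  64→3 (wrap): 65-64+3 = 4 bp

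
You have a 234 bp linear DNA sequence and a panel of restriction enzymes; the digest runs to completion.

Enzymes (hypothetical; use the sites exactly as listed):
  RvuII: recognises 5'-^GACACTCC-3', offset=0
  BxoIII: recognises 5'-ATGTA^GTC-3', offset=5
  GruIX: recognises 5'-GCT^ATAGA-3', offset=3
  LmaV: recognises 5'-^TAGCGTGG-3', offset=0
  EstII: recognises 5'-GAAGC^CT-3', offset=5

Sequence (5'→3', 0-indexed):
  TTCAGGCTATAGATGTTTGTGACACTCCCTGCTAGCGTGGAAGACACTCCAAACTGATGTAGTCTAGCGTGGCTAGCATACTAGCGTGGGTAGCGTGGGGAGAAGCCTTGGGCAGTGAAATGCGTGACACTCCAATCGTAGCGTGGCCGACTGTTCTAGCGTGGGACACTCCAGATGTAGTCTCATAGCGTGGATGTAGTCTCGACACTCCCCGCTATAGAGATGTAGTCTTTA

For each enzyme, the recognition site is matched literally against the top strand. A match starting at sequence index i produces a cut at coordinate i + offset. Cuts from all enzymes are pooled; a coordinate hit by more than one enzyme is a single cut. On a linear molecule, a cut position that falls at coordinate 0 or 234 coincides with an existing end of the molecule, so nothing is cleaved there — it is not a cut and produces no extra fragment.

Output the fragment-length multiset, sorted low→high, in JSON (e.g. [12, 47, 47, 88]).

[3,5,6,7,8,8,9,10,11,12,12,13,13,13,15,16,17,18,19,19]

Site scan:
  RvuII GACACTCC/0: at [20, 42, 125, 164, 203] ⇒ [20, 42, 125, 164, 203]
  BxoIII ATGTAGTC/5: at [56, 174, 193, 222] ⇒ [61, 179, 198, 227]
  GruIX GCTATAGA/3: at [5, 213] ⇒ [8, 216]
  LmaV TAGCGTGG/0: at [32, 64, 81, 90, 138, 156, 185] ⇒ [32, 64, 81, 90, 138, 156, 185]
  EstII GAAGCCT/5: at [101] ⇒ [106]

All cut coordinates (distinct, sorted): [8, 20, 32, 42, 61, 64, 81, 90, 106, 125, 138, 156, 164, 179, 185, 198, 203, 216, 227]

Fragments:
  [0,8): 8 bp
  [8,20): 12 bp
  [20,32): 12 bp
  [32,42): 10 bp
  [42,61): 19 bp
  [61,64): 3 bp
  [64,81): 17 bp
  [81,90): 9 bp
  [90,106): 16 bp
  [106,125): 19 bp
  [125,138): 13 bp
  [138,156): 18 bp
  [156,164): 8 bp
  [164,179): 15 bp
  [179,185): 6 bp
  [185,198): 13 bp
  [198,203): 5 bp
  [203,216): 13 bp
  [216,227): 11 bp
  [227,234): 7 bp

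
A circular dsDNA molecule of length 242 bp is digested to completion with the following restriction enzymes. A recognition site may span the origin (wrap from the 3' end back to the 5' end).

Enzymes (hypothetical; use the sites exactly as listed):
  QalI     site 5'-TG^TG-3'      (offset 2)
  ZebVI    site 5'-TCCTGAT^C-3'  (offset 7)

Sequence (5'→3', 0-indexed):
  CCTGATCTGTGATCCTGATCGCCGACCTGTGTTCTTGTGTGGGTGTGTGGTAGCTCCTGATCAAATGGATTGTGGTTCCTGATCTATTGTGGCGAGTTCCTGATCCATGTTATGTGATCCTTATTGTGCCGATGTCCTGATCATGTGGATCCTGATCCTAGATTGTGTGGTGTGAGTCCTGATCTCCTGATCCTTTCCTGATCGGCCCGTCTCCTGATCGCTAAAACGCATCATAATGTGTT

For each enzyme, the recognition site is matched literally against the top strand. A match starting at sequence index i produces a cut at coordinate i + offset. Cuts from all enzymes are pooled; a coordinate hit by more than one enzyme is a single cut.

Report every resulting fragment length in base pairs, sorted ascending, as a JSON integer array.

Per-enzyme occurrences:
  QalI TGTG/2: at [7, 27, 35, 37, 43, 45, 70, 87, 112, 124, 143, 163, 165, 170, 236] ⇒ [9, 29, 37, 39, 45, 47, 72, 89, 114, 126, 145, 165, 167, 172, 238]
  ZebVI TCCTGATC/7: at [12, 54, 76, 97, 134, 149, 176, 184, 195, 211, 241] ⇒ [6, 19, 61, 83, 104, 141, 156, 183, 191, 202, 218]

All cut coordinates (distinct, sorted): [6, 9, 19, 29, 37, 39, 45, 47, 61, 72, 83, 89, 104, 114, 126, 141, 145, 156, 165, 167, 172, 183, 191, 202, 218, 238]

Fragment lengths:
  6→9: 3 bp
  9→19: 10 bp
  19→29: 10 bp
  29→37: 8 bp
  37→39: 2 bp
  39→45: 6 bp
  45→47: 2 bp
  47→61: 14 bp
  61→72: 11 bp
  72→83: 11 bp
  83→89: 6 bp
  89→104: 15 bp
  104→114: 10 bp
  114→126: 12 bp
  126→141: 15 bp
  141→145: 4 bp
  145→156: 11 bp
  156→165: 9 bp
  165→167: 2 bp
  167→172: 5 bp
  172→183: 11 bp
  183→191: 8 bp
  191→202: 11 bp
  202→218: 16 bp
  218→238: 20 bp
  238→6 (wrap): 242-238+6 = 10 bp

[2,2,2,3,4,5,6,6,8,8,9,10,10,10,10,11,11,11,11,11,12,14,15,15,16,20]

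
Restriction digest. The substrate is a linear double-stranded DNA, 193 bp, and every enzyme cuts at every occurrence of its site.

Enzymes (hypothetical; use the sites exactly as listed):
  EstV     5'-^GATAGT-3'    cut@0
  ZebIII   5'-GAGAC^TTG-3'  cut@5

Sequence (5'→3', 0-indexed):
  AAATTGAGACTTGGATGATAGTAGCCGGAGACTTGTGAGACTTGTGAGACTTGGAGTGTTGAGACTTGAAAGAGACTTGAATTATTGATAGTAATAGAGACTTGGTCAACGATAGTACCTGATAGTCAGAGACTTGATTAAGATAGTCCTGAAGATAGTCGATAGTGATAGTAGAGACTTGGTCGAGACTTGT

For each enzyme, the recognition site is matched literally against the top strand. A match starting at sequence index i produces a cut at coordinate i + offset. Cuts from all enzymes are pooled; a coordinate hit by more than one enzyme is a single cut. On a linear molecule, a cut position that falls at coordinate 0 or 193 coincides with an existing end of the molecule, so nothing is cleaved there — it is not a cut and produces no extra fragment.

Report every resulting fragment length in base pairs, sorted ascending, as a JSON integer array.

Per-enzyme occurrences:
  EstV GATAGT/0: at [16, 86, 110, 120, 141, 153, 160, 166] ⇒ [16, 86, 110, 120, 141, 153, 160, 166]
  ZebIII GAGACTTG/5: at [5, 27, 36, 45, 60, 71, 96, 128, 173, 184] ⇒ [10, 32, 41, 50, 65, 76, 101, 133, 178, 189]

All cut coordinates (distinct, sorted): [10, 16, 32, 41, 50, 65, 76, 86, 101, 110, 120, 133, 141, 153, 160, 166, 178, 189]

Fragments:
  [0,10): 10 bp
  [10,16): 6 bp
  [16,32): 16 bp
  [32,41): 9 bp
  [41,50): 9 bp
  [50,65): 15 bp
  [65,76): 11 bp
  [76,86): 10 bp
  [86,101): 15 bp
  [101,110): 9 bp
  [110,120): 10 bp
  [120,133): 13 bp
  [133,141): 8 bp
  [141,153): 12 bp
  [153,160): 7 bp
  [160,166): 6 bp
  [166,178): 12 bp
  [178,189): 11 bp
  [189,193): 4 bp

[4,6,6,7,8,9,9,9,10,10,10,11,11,12,12,13,15,15,16]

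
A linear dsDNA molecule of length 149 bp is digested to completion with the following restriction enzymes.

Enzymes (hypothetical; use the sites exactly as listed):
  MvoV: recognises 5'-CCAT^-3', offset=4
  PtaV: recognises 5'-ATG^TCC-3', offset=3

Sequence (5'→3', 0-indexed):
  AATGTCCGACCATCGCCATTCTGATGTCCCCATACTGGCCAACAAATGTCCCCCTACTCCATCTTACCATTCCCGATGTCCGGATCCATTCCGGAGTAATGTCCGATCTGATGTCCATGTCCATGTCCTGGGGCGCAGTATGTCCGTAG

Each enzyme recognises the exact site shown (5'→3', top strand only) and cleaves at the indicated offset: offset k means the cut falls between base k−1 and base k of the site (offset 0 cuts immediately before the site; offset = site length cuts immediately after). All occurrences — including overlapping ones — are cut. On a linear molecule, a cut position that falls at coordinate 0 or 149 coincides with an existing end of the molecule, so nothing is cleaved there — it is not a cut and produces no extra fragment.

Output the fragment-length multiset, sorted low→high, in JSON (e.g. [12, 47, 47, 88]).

[1,1,4,5,5,6,7,7,7,8,8,9,11,12,12,14,15,17]

Scan for sites:
  MvoV CCAT/4: at [9, 15, 29, 58, 66, 85, 114, 120] ⇒ [13, 19, 33, 62, 70, 89, 118, 124]
  PtaV ATGTCC/3: at [1, 23, 45, 75, 98, 110, 116, 122, 139] ⇒ [4, 26, 48, 78, 101, 113, 119, 125, 142]

All cut coordinates (distinct, sorted): [4, 13, 19, 26, 33, 48, 62, 70, 78, 89, 101, 113, 118, 119, 124, 125, 142]

Fragments:
  [0,4): 4 bp
  [4,13): 9 bp
  [13,19): 6 bp
  [19,26): 7 bp
  [26,33): 7 bp
  [33,48): 15 bp
  [48,62): 14 bp
  [62,70): 8 bp
  [70,78): 8 bp
  [78,89): 11 bp
  [89,101): 12 bp
  [101,113): 12 bp
  [113,118): 5 bp
  [118,119): 1 bp
  [119,124): 5 bp
  [124,125): 1 bp
  [125,142): 17 bp
  [142,149): 7 bp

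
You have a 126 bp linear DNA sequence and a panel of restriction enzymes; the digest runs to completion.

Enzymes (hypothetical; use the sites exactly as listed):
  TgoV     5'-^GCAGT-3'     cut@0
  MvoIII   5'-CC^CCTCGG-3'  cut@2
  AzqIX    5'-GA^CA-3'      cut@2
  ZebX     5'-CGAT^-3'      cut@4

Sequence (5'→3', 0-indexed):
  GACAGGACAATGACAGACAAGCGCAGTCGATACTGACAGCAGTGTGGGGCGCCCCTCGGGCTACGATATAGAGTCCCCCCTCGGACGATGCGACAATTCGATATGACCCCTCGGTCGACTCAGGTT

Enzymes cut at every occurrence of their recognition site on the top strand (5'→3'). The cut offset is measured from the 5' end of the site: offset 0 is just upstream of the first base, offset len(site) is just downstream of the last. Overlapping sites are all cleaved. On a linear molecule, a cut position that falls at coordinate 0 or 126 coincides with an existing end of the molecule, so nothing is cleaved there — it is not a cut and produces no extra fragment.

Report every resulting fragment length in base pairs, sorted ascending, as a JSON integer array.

[2,2,4,4,5,5,5,6,6,9,9,11,11,14,15,18]

Per-enzyme occurrences:
  TgoV GCAGT/0: at [22, 38] ⇒ [22, 38]
  MvoIII CCCCTCGG/2: at [51, 76, 106] ⇒ [53, 78, 108]
  AzqIX GACA/2: at [0, 5, 11, 15, 34, 91] ⇒ [2, 7, 13, 17, 36, 93]
  ZebX CGAT/4: at [27, 63, 85, 98] ⇒ [31, 67, 89, 102]

Pooled cuts: [2, 7, 13, 17, 22, 31, 36, 38, 53, 67, 78, 89, 93, 102, 108]

Fragments:
  [0,2): 2 bp
  [2,7): 5 bp
  [7,13): 6 bp
  [13,17): 4 bp
  [17,22): 5 bp
  [22,31): 9 bp
  [31,36): 5 bp
  [36,38): 2 bp
  [38,53): 15 bp
  [53,67): 14 bp
  [67,78): 11 bp
  [78,89): 11 bp
  [89,93): 4 bp
  [93,102): 9 bp
  [102,108): 6 bp
  [108,126): 18 bp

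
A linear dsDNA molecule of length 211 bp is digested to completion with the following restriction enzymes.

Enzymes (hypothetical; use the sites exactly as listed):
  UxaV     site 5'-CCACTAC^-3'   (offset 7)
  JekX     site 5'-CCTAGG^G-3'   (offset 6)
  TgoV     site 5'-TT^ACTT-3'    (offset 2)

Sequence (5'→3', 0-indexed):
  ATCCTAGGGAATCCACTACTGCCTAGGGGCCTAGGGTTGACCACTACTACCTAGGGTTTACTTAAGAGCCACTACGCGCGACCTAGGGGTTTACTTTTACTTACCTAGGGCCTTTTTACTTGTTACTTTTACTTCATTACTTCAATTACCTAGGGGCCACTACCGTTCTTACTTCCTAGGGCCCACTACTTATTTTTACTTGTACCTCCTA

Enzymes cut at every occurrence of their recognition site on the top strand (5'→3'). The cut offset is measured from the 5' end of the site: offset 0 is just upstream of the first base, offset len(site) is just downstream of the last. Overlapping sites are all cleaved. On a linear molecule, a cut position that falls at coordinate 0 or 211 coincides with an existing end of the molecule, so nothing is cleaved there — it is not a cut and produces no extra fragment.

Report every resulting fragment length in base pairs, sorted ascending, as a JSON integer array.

Scan for sites:
  UxaV CCACTAC/7: at [12, 40, 68, 156, 182] ⇒ [19, 47, 75, 163, 189]
  JekX CCTAGGG/6: at [2, 21, 29, 49, 81, 103, 148, 174] ⇒ [8, 27, 35, 55, 87, 109, 154, 180]
  TgoV TTACTT/2: at [57, 90, 96, 115, 122, 128, 136, 168, 195] ⇒ [59, 92, 98, 117, 124, 130, 138, 170, 197]

All cut coordinates (distinct, sorted): [8, 19, 27, 35, 47, 55, 59, 75, 87, 92, 98, 109, 117, 124, 130, 138, 154, 163, 170, 180, 189, 197]

Fragments:
  [0,8): 8 bp
  [8,19): 11 bp
  [19,27): 8 bp
  [27,35): 8 bp
  [35,47): 12 bp
  [47,55): 8 bp
  [55,59): 4 bp
  [59,75): 16 bp
  [75,87): 12 bp
  [87,92): 5 bp
  [92,98): 6 bp
  [98,109): 11 bp
  [109,117): 8 bp
  [117,124): 7 bp
  [124,130): 6 bp
  [130,138): 8 bp
  [138,154): 16 bp
  [154,163): 9 bp
  [163,170): 7 bp
  [170,180): 10 bp
  [180,189): 9 bp
  [189,197): 8 bp
  [197,211): 14 bp

[4,5,6,6,7,7,8,8,8,8,8,8,8,9,9,10,11,11,12,12,14,16,16]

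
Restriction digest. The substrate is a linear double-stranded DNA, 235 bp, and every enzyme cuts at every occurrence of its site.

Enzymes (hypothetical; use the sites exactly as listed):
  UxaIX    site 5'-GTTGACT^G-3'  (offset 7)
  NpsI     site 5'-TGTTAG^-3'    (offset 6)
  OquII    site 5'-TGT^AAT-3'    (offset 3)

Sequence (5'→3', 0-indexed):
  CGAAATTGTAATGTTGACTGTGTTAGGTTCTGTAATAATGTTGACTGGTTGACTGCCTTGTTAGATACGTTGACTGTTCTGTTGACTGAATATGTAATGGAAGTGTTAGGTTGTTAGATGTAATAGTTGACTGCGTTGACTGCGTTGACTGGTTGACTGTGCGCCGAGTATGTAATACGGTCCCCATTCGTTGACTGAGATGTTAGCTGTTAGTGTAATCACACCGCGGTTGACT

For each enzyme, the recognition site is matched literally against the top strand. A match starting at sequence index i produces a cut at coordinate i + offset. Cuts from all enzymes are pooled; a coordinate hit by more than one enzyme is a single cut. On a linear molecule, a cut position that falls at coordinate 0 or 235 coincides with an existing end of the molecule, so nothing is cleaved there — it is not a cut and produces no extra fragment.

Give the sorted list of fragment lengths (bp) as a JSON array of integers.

Per-enzyme occurrences:
  UxaIX GTTGACTG/7: at [12, 39, 47, 68, 80, 125, 134, 143, 151, 189] ⇒ [19, 46, 54, 75, 87, 132, 141, 150, 158, 196]
  NpsI TGTTAG/6: at [20, 58, 103, 111, 200, 207] ⇒ [26, 64, 109, 117, 206, 213]
  OquII TGTAAT/3: at [6, 30, 92, 118, 170, 213] ⇒ [9, 33, 95, 121, 173, 216]

All cut coordinates (distinct, sorted): [9, 19, 26, 33, 46, 54, 64, 75, 87, 95, 109, 117, 121, 132, 141, 150, 158, 173, 196, 206, 213, 216]

Fragment lengths:
  [0,9): 9 bp
  [9,19): 10 bp
  [19,26): 7 bp
  [26,33): 7 bp
  [33,46): 13 bp
  [46,54): 8 bp
  [54,64): 10 bp
  [64,75): 11 bp
  [75,87): 12 bp
  [87,95): 8 bp
  [95,109): 14 bp
  [109,117): 8 bp
  [117,121): 4 bp
  [121,132): 11 bp
  [132,141): 9 bp
  [141,150): 9 bp
  [150,158): 8 bp
  [158,173): 15 bp
  [173,196): 23 bp
  [196,206): 10 bp
  [206,213): 7 bp
  [213,216): 3 bp
  [216,235): 19 bp

[3,4,7,7,7,8,8,8,8,9,9,9,10,10,10,11,11,12,13,14,15,19,23]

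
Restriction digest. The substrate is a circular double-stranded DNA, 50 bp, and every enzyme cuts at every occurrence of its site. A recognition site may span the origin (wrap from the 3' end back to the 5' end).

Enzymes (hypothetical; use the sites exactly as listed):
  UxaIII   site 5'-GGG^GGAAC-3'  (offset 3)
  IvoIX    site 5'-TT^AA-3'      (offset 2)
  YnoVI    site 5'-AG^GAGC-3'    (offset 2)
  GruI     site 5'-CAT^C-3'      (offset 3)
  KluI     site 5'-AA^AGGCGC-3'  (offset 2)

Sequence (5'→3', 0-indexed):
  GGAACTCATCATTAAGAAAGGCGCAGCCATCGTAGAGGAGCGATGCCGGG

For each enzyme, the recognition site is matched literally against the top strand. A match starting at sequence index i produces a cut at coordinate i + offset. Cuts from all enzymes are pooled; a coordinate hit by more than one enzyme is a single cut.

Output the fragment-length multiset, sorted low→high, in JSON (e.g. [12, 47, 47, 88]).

[4,5,7,9,12,13]

Scan for sites:
  UxaIII GGGGGAAC/3: at [47] ⇒ [0]
  IvoIX TTAA/2: at [11] ⇒ [13]
  YnoVI AGGAGC/2: at [35] ⇒ [37]
  GruI CATC/3: at [6, 27] ⇒ [9, 30]
  KluI AAAGGCGC/2: at [16] ⇒ [18]

Pooled cuts: [0, 9, 13, 18, 30, 37]

Fragments:
  0→9: 9 bp
  9→13: 4 bp
  13→18: 5 bp
  18→30: 12 bp
  30→37: 7 bp
  37→0 (wrap): 50-37+0 = 13 bp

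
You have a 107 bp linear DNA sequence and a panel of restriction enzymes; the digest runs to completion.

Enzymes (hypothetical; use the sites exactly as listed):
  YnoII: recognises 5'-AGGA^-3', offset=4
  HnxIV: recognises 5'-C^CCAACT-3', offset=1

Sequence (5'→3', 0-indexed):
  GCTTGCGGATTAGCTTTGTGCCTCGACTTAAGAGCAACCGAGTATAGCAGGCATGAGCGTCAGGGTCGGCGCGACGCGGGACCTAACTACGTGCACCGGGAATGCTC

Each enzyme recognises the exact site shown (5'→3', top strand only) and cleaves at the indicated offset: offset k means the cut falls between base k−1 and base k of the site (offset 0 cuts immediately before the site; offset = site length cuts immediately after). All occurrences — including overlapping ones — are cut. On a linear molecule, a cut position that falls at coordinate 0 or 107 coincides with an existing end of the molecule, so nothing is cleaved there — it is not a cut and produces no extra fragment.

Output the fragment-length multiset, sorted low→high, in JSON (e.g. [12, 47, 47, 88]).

Scan for sites:
  YnoII (AGGA, off=4): no sites
  HnxIV (CCCAACT, off=1): no sites

Pooled cuts: ∅

Fragment lengths:
  no cuts → one linear fragment of 107 bp

[107]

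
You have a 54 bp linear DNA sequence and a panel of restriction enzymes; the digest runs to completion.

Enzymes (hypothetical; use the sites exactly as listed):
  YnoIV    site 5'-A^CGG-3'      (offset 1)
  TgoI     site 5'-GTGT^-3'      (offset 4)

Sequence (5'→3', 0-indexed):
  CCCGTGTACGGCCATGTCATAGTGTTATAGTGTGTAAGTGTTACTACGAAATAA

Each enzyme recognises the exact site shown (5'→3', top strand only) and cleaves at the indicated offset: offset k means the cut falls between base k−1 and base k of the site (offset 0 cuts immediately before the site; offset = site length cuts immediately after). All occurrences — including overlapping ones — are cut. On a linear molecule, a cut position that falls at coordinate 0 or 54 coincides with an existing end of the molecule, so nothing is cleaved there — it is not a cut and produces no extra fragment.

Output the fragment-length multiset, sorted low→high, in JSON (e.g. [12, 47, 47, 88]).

[1,2,6,7,8,13,17]

Site scan:
  YnoIV (ACGG, off=1): starts [7] → cuts [8]
  TgoI (GTGT, off=4): starts [3, 21, 29, 31, 37] → cuts [7, 25, 33, 35, 41]

Pooled cuts: [7, 8, 25, 33, 35, 41]

Fragments:
  [0,7): 7 bp
  [7,8): 1 bp
  [8,25): 17 bp
  [25,33): 8 bp
  [33,35): 2 bp
  [35,41): 6 bp
  [41,54): 13 bp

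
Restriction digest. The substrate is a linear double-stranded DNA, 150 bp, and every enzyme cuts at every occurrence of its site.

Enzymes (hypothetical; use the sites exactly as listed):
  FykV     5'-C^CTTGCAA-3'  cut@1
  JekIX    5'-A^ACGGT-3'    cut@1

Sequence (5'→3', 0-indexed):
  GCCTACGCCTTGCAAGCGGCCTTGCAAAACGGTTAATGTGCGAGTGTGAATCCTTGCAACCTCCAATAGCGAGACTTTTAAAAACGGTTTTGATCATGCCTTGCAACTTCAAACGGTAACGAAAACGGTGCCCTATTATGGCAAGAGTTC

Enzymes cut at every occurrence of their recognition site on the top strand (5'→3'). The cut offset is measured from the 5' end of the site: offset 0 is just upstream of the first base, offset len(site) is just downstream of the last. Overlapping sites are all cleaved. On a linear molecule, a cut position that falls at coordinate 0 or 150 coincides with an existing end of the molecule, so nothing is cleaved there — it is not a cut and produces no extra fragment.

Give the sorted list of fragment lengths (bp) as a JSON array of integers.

[8,8,12,12,13,16,24,26,31]

Scan for sites:
  FykV (CCTTGCAA, off=1): starts [7, 19, 51, 98] → cuts [8, 20, 52, 99]
  JekIX (AACGGT, off=1): starts [27, 82, 111, 123] → cuts [28, 83, 112, 124]

All cut coordinates (distinct, sorted): [8, 20, 28, 52, 83, 99, 112, 124]

Fragment lengths:
  [0,8): 8 bp
  [8,20): 12 bp
  [20,28): 8 bp
  [28,52): 24 bp
  [52,83): 31 bp
  [83,99): 16 bp
  [99,112): 13 bp
  [112,124): 12 bp
  [124,150): 26 bp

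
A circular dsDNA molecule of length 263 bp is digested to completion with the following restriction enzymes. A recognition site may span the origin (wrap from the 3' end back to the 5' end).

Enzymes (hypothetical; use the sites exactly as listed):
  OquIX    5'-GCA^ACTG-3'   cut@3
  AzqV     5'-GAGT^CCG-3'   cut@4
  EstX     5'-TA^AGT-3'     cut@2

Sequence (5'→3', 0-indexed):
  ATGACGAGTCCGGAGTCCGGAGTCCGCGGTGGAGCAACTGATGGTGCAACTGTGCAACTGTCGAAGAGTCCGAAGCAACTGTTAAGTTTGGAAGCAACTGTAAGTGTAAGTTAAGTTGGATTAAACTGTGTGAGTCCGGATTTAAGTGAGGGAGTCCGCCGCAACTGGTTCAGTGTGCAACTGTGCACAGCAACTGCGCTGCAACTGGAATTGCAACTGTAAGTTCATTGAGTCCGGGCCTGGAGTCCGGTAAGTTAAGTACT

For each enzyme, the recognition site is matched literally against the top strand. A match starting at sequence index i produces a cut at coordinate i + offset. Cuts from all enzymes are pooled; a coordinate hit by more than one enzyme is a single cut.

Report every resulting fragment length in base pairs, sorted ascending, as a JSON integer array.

[5,5,6,6,6,6,7,7,7,8,8,8,9,11,11,12,12,12,12,13,13,13,13,15,16,22]

Scan for sites:
  OquIX (GCAACTG, off=3): starts [33, 45, 53, 74, 93, 160, 176, 189, 200, 212] → cuts [36, 48, 56, 77, 96, 163, 179, 192, 203, 215]
  AzqV (GAGTCCG, off=4): starts [5, 12, 19, 65, 131, 151, 229, 242] → cuts [9, 16, 23, 69, 135, 155, 233, 246]
  EstX (TAAGT, off=2): starts [82, 100, 106, 111, 142, 219, 250, 255] → cuts [84, 102, 108, 113, 144, 221, 252, 257]

All cut coordinates (distinct, sorted): [9, 16, 23, 36, 48, 56, 69, 77, 84, 96, 102, 108, 113, 135, 144, 155, 163, 179, 192, 203, 215, 221, 233, 246, 252, 257]

Fragment lengths:
  9→16: 7 bp
  16→23: 7 bp
  23→36: 13 bp
  36→48: 12 bp
  48→56: 8 bp
  56→69: 13 bp
  69→77: 8 bp
  77→84: 7 bp
  84→96: 12 bp
  96→102: 6 bp
  102→108: 6 bp
  108→113: 5 bp
  113→135: 22 bp
  135→144: 9 bp
  144→155: 11 bp
  155→163: 8 bp
  163→179: 16 bp
  179→192: 13 bp
  192→203: 11 bp
  203→215: 12 bp
  215→221: 6 bp
  221→233: 12 bp
  233→246: 13 bp
  246→252: 6 bp
  252→257: 5 bp
  257→9 (wrap): 263-257+9 = 15 bp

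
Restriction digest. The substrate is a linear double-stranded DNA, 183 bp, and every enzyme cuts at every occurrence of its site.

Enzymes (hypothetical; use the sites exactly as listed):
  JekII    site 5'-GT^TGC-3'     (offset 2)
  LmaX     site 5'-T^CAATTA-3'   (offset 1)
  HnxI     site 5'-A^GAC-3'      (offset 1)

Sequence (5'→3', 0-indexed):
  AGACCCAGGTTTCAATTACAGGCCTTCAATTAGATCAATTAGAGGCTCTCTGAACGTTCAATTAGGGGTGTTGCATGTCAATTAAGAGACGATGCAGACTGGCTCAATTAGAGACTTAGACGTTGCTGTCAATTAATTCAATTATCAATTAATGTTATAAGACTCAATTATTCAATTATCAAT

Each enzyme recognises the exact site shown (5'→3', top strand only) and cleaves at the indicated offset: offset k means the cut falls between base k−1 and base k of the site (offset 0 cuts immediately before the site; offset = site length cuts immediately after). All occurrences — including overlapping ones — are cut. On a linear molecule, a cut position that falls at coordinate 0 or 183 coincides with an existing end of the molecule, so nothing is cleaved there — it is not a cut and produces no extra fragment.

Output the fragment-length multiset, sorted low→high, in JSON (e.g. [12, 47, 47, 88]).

Scan for sites:
  JekII GTTGC/2: at [69, 121] ⇒ [71, 123]
  LmaX TCAATTA/1: at [11, 25, 34, 57, 77, 103, 128, 137, 144, 163, 171] ⇒ [12, 26, 35, 58, 78, 104, 129, 138, 145, 164, 172]
  HnxI AGAC/1: at [0, 86, 95, 111, 117, 159] ⇒ [1, 87, 96, 112, 118, 160]

Pooled cuts: [1, 12, 26, 35, 58, 71, 78, 87, 96, 104, 112, 118, 123, 129, 138, 145, 160, 164, 172]

Fragment lengths:
  [0,1): 1 bp
  [1,12): 11 bp
  [12,26): 14 bp
  [26,35): 9 bp
  [35,58): 23 bp
  [58,71): 13 bp
  [71,78): 7 bp
  [78,87): 9 bp
  [87,96): 9 bp
  [96,104): 8 bp
  [104,112): 8 bp
  [112,118): 6 bp
  [118,123): 5 bp
  [123,129): 6 bp
  [129,138): 9 bp
  [138,145): 7 bp
  [145,160): 15 bp
  [160,164): 4 bp
  [164,172): 8 bp
  [172,183): 11 bp

[1,4,5,6,6,7,7,8,8,8,9,9,9,9,11,11,13,14,15,23]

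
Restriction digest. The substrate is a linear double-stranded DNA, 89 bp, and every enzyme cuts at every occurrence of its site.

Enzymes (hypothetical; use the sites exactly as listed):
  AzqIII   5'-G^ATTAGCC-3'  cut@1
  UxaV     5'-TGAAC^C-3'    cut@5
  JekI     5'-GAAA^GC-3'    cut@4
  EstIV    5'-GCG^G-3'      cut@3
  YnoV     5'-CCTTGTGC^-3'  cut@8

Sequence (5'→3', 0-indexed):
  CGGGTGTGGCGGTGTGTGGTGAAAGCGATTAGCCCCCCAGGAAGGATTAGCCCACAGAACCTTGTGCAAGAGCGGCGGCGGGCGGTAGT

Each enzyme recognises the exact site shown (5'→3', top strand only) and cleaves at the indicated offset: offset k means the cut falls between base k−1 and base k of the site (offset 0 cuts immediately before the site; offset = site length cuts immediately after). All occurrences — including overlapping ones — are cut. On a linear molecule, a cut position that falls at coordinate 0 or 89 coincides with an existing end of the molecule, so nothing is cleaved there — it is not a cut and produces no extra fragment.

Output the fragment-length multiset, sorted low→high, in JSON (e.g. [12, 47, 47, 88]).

[3,3,3,4,5,7,11,13,18,22]

Per-enzyme occurrences:
  AzqIII GATTAGCC/1: at [26, 44] ⇒ [27, 45]
  UxaV (TGAACC, off=5): no sites
  JekI GAAAGC/4: at [20] ⇒ [24]
  EstIV GCGG/3: at [8, 71, 74, 77, 81] ⇒ [11, 74, 77, 80, 84]
  YnoV CCTTGTGC/8: at [59] ⇒ [67]

Pooled cuts: [11, 24, 27, 45, 67, 74, 77, 80, 84]

Fragment lengths:
  [0,11): 11 bp
  [11,24): 13 bp
  [24,27): 3 bp
  [27,45): 18 bp
  [45,67): 22 bp
  [67,74): 7 bp
  [74,77): 3 bp
  [77,80): 3 bp
  [80,84): 4 bp
  [84,89): 5 bp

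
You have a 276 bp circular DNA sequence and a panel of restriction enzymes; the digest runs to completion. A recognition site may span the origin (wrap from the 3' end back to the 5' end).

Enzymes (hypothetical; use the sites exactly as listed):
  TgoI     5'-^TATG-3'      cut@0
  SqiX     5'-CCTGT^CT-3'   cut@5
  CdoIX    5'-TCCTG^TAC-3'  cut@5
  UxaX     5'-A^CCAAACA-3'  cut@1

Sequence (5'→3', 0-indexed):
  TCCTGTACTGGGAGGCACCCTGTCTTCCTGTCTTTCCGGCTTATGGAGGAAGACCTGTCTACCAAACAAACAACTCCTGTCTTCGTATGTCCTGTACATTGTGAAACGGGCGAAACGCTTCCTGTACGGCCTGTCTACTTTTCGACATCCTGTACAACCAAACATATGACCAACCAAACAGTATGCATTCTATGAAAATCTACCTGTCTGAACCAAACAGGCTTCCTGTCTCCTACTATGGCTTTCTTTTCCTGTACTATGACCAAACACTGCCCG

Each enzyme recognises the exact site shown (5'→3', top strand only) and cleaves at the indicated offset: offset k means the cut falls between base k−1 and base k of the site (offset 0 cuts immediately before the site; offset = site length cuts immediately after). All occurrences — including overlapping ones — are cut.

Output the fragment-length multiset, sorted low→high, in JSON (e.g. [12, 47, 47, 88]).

[3,3,5,5,5,5,7,7,8,8,9,9,9,10,10,17,17,17,18,18,18,19,19,30]

Per-enzyme occurrences:
  TgoI (TATG, off=0): starts [41, 85, 164, 181, 190, 236, 257] → cuts [41, 85, 164, 181, 190, 236, 257]
  SqiX (CCTGTCT, off=5): starts [18, 26, 53, 75, 129, 202, 224] → cuts [23, 31, 58, 80, 134, 207, 229]
  CdoIX (TCCTGTAC, off=5): starts [0, 89, 119, 147, 249] → cuts [5, 94, 124, 152, 254]
  UxaX (ACCAAACA, off=1): starts [60, 156, 172, 211, 261] → cuts [61, 157, 173, 212, 262]

All cut coordinates (distinct, sorted): [5, 23, 31, 41, 58, 61, 80, 85, 94, 124, 134, 152, 157, 164, 173, 181, 190, 207, 212, 229, 236, 254, 257, 262]

Fragment lengths:
  5→23: 18 bp
  23→31: 8 bp
  31→41: 10 bp
  41→58: 17 bp
  58→61: 3 bp
  61→80: 19 bp
  80→85: 5 bp
  85→94: 9 bp
  94→124: 30 bp
  124→134: 10 bp
  134→152: 18 bp
  152→157: 5 bp
  157→164: 7 bp
  164→173: 9 bp
  173→181: 8 bp
  181→190: 9 bp
  190→207: 17 bp
  207→212: 5 bp
  212→229: 17 bp
  229→236: 7 bp
  236→254: 18 bp
  254→257: 3 bp
  257→262: 5 bp
  262→5 (wrap): 276-262+5 = 19 bp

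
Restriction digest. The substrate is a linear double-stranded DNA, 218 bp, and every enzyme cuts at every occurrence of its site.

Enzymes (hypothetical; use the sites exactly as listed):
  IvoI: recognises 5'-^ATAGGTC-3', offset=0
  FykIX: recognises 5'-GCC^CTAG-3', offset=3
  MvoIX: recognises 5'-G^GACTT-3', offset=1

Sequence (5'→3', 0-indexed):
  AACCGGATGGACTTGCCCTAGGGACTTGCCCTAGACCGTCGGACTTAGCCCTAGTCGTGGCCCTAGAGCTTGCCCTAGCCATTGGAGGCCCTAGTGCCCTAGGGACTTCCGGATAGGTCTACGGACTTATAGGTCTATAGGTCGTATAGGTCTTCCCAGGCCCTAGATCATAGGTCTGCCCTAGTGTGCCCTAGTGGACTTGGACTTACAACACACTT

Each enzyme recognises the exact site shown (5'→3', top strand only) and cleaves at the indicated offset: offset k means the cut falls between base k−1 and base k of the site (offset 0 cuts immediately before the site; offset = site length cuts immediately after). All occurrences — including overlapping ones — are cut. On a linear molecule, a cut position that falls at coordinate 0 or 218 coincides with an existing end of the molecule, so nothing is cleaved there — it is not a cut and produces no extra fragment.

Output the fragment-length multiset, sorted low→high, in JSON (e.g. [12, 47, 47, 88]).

Scan for sites:
  IvoI ATAGGTC/0: at [112, 128, 136, 145, 169] ⇒ [112, 128, 136, 145, 169]
  FykIX GCCCTAG/3: at [14, 27, 47, 59, 71, 87, 95, 159, 177, 187] ⇒ [17, 30, 50, 62, 74, 90, 98, 162, 180, 190]
  MvoIX GGACTT/1: at [8, 21, 40, 102, 122, 195, 201] ⇒ [9, 22, 41, 103, 123, 196, 202]

All cut coordinates (distinct, sorted): [9, 17, 22, 30, 41, 50, 62, 74, 90, 98, 103, 112, 123, 128, 136, 145, 162, 169, 180, 190, 196, 202]

Fragments:
  [0,9): 9 bp
  [9,17): 8 bp
  [17,22): 5 bp
  [22,30): 8 bp
  [30,41): 11 bp
  [41,50): 9 bp
  [50,62): 12 bp
  [62,74): 12 bp
  [74,90): 16 bp
  [90,98): 8 bp
  [98,103): 5 bp
  [103,112): 9 bp
  [112,123): 11 bp
  [123,128): 5 bp
  [128,136): 8 bp
  [136,145): 9 bp
  [145,162): 17 bp
  [162,169): 7 bp
  [169,180): 11 bp
  [180,190): 10 bp
  [190,196): 6 bp
  [196,202): 6 bp
  [202,218): 16 bp

[5,5,5,6,6,7,8,8,8,8,9,9,9,9,10,11,11,11,12,12,16,16,17]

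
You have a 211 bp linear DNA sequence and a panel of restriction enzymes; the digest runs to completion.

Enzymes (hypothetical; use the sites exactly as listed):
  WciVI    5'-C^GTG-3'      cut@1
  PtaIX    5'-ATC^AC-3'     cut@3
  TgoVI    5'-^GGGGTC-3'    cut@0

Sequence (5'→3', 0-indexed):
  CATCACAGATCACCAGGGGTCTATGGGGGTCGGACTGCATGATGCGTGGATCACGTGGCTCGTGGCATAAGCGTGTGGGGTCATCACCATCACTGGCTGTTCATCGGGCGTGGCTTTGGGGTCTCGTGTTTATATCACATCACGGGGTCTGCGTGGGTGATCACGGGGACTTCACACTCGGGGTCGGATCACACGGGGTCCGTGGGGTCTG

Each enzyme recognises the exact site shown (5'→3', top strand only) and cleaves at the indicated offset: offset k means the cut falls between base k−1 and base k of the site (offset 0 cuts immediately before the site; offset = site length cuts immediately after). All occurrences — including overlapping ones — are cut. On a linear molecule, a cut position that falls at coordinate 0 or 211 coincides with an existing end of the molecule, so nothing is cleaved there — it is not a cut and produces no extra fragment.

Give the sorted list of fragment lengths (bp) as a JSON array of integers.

Per-enzyme occurrences:
  WciVI (CGTG, off=1): starts [44, 53, 60, 71, 108, 124, 151, 200] → cuts [45, 54, 61, 72, 109, 125, 152, 201]
  PtaIX (ATCAC, off=3): starts [1, 8, 49, 82, 88, 133, 138, 159, 187] → cuts [4, 11, 52, 85, 91, 136, 141, 162, 190]
  TgoVI (GGGGTC, off=0): starts [15, 25, 76, 117, 143, 179, 194, 203] → cuts [15, 25, 76, 117, 143, 179, 194, 203]

All cut coordinates (distinct, sorted): [4, 11, 15, 25, 45, 52, 54, 61, 72, 76, 85, 91, 109, 117, 125, 136, 141, 143, 152, 162, 179, 190, 194, 201, 203]

Fragment lengths:
  [0,4): 4 bp
  [4,11): 7 bp
  [11,15): 4 bp
  [15,25): 10 bp
  [25,45): 20 bp
  [45,52): 7 bp
  [52,54): 2 bp
  [54,61): 7 bp
  [61,72): 11 bp
  [72,76): 4 bp
  [76,85): 9 bp
  [85,91): 6 bp
  [91,109): 18 bp
  [109,117): 8 bp
  [117,125): 8 bp
  [125,136): 11 bp
  [136,141): 5 bp
  [141,143): 2 bp
  [143,152): 9 bp
  [152,162): 10 bp
  [162,179): 17 bp
  [179,190): 11 bp
  [190,194): 4 bp
  [194,201): 7 bp
  [201,203): 2 bp
  [203,211): 8 bp

[2,2,2,4,4,4,4,5,6,7,7,7,7,8,8,8,9,9,10,10,11,11,11,17,18,20]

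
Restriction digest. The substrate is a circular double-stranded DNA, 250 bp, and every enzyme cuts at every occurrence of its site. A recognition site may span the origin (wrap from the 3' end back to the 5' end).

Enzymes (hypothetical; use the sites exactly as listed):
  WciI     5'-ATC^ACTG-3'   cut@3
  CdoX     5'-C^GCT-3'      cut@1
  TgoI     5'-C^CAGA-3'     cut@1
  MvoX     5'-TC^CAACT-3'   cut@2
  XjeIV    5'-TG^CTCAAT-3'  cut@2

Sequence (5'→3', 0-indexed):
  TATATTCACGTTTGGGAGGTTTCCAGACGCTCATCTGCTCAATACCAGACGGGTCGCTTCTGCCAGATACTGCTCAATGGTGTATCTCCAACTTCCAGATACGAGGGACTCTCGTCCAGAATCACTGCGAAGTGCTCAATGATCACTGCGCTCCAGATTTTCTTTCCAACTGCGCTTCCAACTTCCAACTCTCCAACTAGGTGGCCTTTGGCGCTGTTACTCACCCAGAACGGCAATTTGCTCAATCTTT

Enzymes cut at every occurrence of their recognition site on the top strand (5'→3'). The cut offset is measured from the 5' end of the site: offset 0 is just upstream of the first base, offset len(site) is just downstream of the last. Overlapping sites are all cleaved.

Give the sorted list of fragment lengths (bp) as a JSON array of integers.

Scan for sites:
  WciI (ATCACTG, off=3): starts [120, 141] → cuts [123, 144]
  CdoX (CGCT, off=1): starts [27, 54, 148, 172, 211] → cuts [28, 55, 149, 173, 212]
  TgoI (CCAGA, off=1): starts [22, 44, 62, 94, 115, 152, 224] → cuts [23, 45, 63, 95, 116, 153, 225]
  MvoX (TCCAACT, off=2): starts [86, 164, 176, 183, 191] → cuts [88, 166, 178, 185, 193]
  XjeIV (TGCTCAAT, off=2): starts [35, 70, 132, 238] → cuts [37, 72, 134, 240]

Pooled cuts: [23, 28, 37, 45, 55, 63, 72, 88, 95, 116, 123, 134, 144, 149, 153, 166, 173, 178, 185, 193, 212, 225, 240]

Fragment lengths:
  23→28: 5 bp
  28→37: 9 bp
  37→45: 8 bp
  45→55: 10 bp
  55→63: 8 bp
  63→72: 9 bp
  72→88: 16 bp
  88→95: 7 bp
  95→116: 21 bp
  116→123: 7 bp
  123→134: 11 bp
  134→144: 10 bp
  144→149: 5 bp
  149→153: 4 bp
  153→166: 13 bp
  166→173: 7 bp
  173→178: 5 bp
  178→185: 7 bp
  185→193: 8 bp
  193→212: 19 bp
  212→225: 13 bp
  225→240: 15 bp
  240→23 (wrap): 250-240+23 = 33 bp

[4,5,5,5,7,7,7,7,8,8,8,9,9,10,10,11,13,13,15,16,19,21,33]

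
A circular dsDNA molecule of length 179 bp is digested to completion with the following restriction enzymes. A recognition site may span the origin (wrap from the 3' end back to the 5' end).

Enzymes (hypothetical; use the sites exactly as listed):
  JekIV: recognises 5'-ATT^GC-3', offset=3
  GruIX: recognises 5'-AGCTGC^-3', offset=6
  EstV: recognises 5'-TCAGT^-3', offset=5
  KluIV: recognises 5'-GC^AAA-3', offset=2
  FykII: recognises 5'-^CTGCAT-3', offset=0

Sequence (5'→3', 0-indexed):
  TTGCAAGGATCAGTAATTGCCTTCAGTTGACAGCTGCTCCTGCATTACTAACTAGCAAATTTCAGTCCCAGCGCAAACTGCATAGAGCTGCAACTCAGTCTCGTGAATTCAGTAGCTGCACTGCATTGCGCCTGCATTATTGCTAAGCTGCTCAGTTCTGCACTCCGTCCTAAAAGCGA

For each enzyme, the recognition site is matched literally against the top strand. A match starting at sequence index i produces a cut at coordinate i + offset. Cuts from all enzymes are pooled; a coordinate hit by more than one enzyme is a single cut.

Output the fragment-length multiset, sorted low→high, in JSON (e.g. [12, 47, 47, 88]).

Site scan:
  JekIV ATTGC/3: at [15, 124, 138, 178] ⇒ [2, 18, 127, 141]
  GruIX AGCTGC/6: at [31, 85, 113, 145] ⇒ [37, 91, 119, 151]
  EstV TCAGT/5: at [9, 22, 61, 94, 108, 151] ⇒ [14, 27, 66, 99, 113, 156]
  KluIV GCAAA/2: at [54, 72] ⇒ [56, 74]
  FykII CTGCAT/0: at [39, 77, 120, 131] ⇒ [39, 77, 120, 131]

Pooled cuts: [2, 14, 18, 27, 37, 39, 56, 66, 74, 77, 91, 99, 113, 119, 120, 127, 131, 141, 151, 156]

Fragment lengths:
  2→14: 12 bp
  14→18: 4 bp
  18→27: 9 bp
  27→37: 10 bp
  37→39: 2 bp
  39→56: 17 bp
  56→66: 10 bp
  66→74: 8 bp
  74→77: 3 bp
  77→91: 14 bp
  91→99: 8 bp
  99→113: 14 bp
  113→119: 6 bp
  119→120: 1 bp
  120→127: 7 bp
  127→131: 4 bp
  131→141: 10 bp
  141→151: 10 bp
  151→156: 5 bp
  156→2 (wrap): 179-156+2 = 25 bp

[1,2,3,4,4,5,6,7,8,8,9,10,10,10,10,12,14,14,17,25]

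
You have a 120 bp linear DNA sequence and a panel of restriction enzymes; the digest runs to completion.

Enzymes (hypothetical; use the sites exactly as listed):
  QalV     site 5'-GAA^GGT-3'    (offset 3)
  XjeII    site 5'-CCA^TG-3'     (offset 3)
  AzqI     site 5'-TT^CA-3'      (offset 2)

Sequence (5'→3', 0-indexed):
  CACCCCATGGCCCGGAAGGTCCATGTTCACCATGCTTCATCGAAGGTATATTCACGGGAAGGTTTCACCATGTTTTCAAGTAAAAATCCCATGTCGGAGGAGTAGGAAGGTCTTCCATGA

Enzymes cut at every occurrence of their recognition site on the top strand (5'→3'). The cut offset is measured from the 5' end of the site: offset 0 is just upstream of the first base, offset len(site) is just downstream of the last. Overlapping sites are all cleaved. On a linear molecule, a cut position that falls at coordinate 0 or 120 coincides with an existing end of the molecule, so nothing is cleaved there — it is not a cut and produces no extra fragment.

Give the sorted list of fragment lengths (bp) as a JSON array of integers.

[3,4,5,5,5,5,6,6,7,7,8,8,9,10,15,17]

Site scan:
  QalV (GAAGGT, off=3): starts [14, 41, 57, 105] → cuts [17, 44, 60, 108]
  XjeII (CCATG, off=3): starts [4, 20, 29, 67, 88, 114] → cuts [7, 23, 32, 70, 91, 117]
  AzqI (TTCA, off=2): starts [25, 35, 50, 63, 74] → cuts [27, 37, 52, 65, 76]

All cut coordinates (distinct, sorted): [7, 17, 23, 27, 32, 37, 44, 52, 60, 65, 70, 76, 91, 108, 117]

Fragments:
  [0,7): 7 bp
  [7,17): 10 bp
  [17,23): 6 bp
  [23,27): 4 bp
  [27,32): 5 bp
  [32,37): 5 bp
  [37,44): 7 bp
  [44,52): 8 bp
  [52,60): 8 bp
  [60,65): 5 bp
  [65,70): 5 bp
  [70,76): 6 bp
  [76,91): 15 bp
  [91,108): 17 bp
  [108,117): 9 bp
  [117,120): 3 bp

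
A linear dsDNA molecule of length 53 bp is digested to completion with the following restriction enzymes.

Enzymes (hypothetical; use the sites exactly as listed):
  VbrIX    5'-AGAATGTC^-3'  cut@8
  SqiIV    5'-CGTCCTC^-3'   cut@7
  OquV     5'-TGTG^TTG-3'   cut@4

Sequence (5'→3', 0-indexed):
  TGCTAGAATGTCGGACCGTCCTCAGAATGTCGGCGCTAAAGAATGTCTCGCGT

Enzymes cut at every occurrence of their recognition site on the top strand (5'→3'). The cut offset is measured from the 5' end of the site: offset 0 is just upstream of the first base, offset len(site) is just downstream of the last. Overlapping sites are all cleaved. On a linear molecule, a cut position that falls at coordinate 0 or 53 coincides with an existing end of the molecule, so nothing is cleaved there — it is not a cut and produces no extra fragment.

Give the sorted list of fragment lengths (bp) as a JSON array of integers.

Scan for sites:
  VbrIX (AGAATGTC, off=8): starts [4, 23, 39] → cuts [12, 31, 47]
  SqiIV (CGTCCTC, off=7): starts [16] → cuts [23]
  OquV (TGTGTTG, off=4): no sites

Pooled cuts: [12, 23, 31, 47]

Fragments:
  [0,12): 12 bp
  [12,23): 11 bp
  [23,31): 8 bp
  [31,47): 16 bp
  [47,53): 6 bp

[6,8,11,12,16]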